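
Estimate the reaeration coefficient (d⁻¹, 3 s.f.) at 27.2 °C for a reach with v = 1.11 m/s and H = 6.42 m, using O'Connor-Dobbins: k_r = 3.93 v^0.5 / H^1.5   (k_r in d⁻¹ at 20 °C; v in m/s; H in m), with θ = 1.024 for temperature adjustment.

k_r ≈ 0.302 d⁻¹

k_r(20) = 3.93 × 1.11^0.5 / 6.42^1.5 = 3.93 × 1.054 / 16.27 = 0.2545 d⁻¹.
k_r(27.2) = 0.2545 × 1.024^(27.2−20) = 0.2545 × 1.186 = 0.3019 d⁻¹.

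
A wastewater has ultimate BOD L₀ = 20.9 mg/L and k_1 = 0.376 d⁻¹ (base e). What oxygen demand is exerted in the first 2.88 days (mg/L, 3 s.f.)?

y ≈ 13.8 mg/L

y_t = L₀(1 − e^(−k_1 t)) = 20.9 × (1 − e^(−0.376×2.88))
= 20.9 × (1 − 0.3386) = 20.9 × 0.6614 = 13.82 mg/L.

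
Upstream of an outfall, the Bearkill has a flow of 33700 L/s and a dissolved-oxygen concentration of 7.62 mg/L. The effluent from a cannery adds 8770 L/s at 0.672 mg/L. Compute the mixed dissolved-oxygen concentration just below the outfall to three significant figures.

Flow-weighted mixing: C = (Q_r C_r + Q_w C_w)/(Q_r + Q_w)
= (33700×7.62 + 8770×0.672)/(33700 + 8770) = 262700/42470 = 6.185 mg/L.

6.19 mg/L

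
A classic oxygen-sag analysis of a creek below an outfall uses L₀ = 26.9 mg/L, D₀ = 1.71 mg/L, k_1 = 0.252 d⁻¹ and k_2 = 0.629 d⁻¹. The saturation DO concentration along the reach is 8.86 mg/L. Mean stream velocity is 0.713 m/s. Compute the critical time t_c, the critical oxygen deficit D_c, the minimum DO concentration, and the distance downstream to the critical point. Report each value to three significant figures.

t_c ≈ 2.16 d; D_c ≈ 6.25 mg/L; min DO ≈ 2.61 mg/L; x_c ≈ 133 km

With k_2/k_1 = 2.496 and 1 − D₀(k_2−k_1)/(k_1 L₀) = 0.9049,
t_c = ln(2.496 × 0.9049) / (0.629 − 0.252) = ln(2.259) / 0.3770 = 0.8148/0.3770 = 2.161 d.
D_c = (k_1/k_2) L₀ e^(−k_1 t_c) = (0.252/0.629) × 26.9 × e^(−0.252×2.161) = 0.4006 × 26.9 × 0.5801 = 6.251 mg/L.
Minimum DO = C_s − D_c = 8.86 − 6.251 = 2.609 mg/L.
x_c = v t_c = 0.713 m/s × 2.161 d × 86400 s/d = 133100 m ≈ 133 km.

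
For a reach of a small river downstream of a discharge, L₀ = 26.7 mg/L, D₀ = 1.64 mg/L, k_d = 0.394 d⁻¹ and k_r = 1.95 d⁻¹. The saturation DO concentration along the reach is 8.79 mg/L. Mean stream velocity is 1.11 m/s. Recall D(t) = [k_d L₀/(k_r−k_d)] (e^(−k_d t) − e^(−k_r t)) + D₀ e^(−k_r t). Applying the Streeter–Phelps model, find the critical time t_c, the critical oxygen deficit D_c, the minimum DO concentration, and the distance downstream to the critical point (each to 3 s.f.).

t_c ≈ 0.849 d; D_c ≈ 3.86 mg/L; min DO ≈ 4.93 mg/L; x_c ≈ 81.4 km

t_c = [1/(k_r−k_d)] ln[(k_r/k_d)(1 − D₀(k_r−k_d)/(k_d L₀))]
= [1/(1.95−0.394)] ln[(1.95/0.394)(1 − 1.64×1.556/(0.394×26.7))]
= (1/1.556) ln[4.949 × 0.7574] = 0.6427 × ln(3.749) = 0.6427 × 1.321 = 0.8492 d.
D_c = (k_d/k_r) L₀ e^(−k_d t_c) = (0.394/1.95) × 26.7 × e^(−0.394×0.8492) = 0.2021 × 26.7 × 0.7156 = 3.861 mg/L.
Minimum DO = C_s − D_c = 8.79 − 3.861 = 4.929 mg/L.
x_c = v t_c = 1.11 m/s × 0.8492 d × 86400 s/d = 81440 m ≈ 81.4 km.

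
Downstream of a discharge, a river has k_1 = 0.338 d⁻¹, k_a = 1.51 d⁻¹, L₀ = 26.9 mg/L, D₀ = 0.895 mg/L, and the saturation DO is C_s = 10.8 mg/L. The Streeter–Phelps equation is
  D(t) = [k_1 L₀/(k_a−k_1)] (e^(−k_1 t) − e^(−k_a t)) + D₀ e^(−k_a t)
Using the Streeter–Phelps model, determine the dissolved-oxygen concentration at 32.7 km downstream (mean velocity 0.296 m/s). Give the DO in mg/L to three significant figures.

Travel time t = x/v = 32.7 km / (0.296 m/s) = 32700 m / 0.296 m/s = 110500 s = 1.279 d.
k_1 L₀/(k_a−k_1) = 0.338×26.9/(1.51−0.338) = 9.092/1.172 = 7.758 mg/L.
e^(−k_1 t) = e^(−0.338×1.279) = 0.6491; e^(−k_a t) = e^(−1.51×1.279) = 0.1450.
D = 7.758 × (0.6491 − 0.1450) + 0.895 × 0.1450 = 3.910 + 0.1298 = 4.040 mg/L.
DO = C_s − D = 10.8 − 4.040 = 6.760 mg/L.

DO ≈ 6.76 mg/L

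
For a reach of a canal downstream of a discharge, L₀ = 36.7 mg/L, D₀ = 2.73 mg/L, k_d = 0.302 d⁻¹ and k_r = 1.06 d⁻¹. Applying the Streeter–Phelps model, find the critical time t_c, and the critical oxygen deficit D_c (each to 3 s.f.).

With k_r/k_d = 3.510 and 1 − D₀(k_r−k_d)/(k_d L₀) = 0.8133,
t_c = ln(3.510 × 0.8133) / (1.06 − 0.302) = ln(2.855) / 0.7580 = 1.049/0.7580 = 1.384 d.
D_c = (k_d/k_r) L₀ e^(−k_d t_c) = (0.302/1.06) × 36.7 × e^(−0.302×1.384) = 0.2849 × 36.7 × 0.6584 = 6.884 mg/L.

t_c ≈ 1.38 d; D_c ≈ 6.88 mg/L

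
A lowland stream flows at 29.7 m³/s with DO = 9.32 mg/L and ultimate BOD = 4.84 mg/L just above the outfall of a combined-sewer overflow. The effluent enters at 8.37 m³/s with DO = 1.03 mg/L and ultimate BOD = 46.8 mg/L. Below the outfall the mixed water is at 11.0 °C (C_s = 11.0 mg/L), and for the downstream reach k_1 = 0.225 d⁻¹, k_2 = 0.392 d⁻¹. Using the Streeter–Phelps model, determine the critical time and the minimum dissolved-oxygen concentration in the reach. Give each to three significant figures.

Mixed DO = (29.7×9.32 + 8.37×1.03)/(29.7+8.37) = 285.4/38.07 = 7.497 mg/L.
Mixed L₀ = (29.7×4.84 + 8.37×46.8)/(38.07) = 535.5/38.07 = 14.07 mg/L.
Initial deficit D₀ = C_s − DO₀ = 11.0 − 7.497 = 3.503 mg/L.
t_c = (1/0.1670) ln[(0.392/0.225)(1 − 3.503×0.1670/(0.225×14.07))] = 5.988 × ln(1.420) = 2.101 d.
D_c = (0.225/0.392) × 14.07 × e^(−0.225×2.101) = 0.5740 × 14.07 × 0.6234 = 5.032 mg/L.
Minimum DO = 11.0 − 5.032 = 5.968 mg/L.

t_c ≈ 2.10 d; minimum DO ≈ 5.97 mg/L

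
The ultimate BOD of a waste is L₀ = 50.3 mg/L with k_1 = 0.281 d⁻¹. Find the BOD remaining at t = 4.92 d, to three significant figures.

L ≈ 12.6 mg/L

L_t = L₀ e^(−k_1 t) = 50.3 × e^(−0.281×4.92) = 50.3 × 0.2509 = 12.62 mg/L.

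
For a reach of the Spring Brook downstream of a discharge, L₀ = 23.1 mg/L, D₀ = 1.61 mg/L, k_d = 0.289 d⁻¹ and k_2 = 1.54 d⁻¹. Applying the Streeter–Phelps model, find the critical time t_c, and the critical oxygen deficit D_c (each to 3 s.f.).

t_c ≈ 1.05 d; D_c ≈ 3.20 mg/L

At the critical point dD/dt = 0, so k_d L₀ e^(−k_d t) = k_2 D. Substituting D(t) from the Streeter–Phelps equation and solving for t gives
t_c = ln[(k_2/k_d)(1 − D₀(k_2−k_d)/(k_d L₀))] / (k_2−k_d).
Here k_2−k_d = 1.251 d⁻¹ and 1 − D₀(k_2−k_d)/(k_d L₀) = 1 − 1.61×1.251/(0.289×23.1) = 0.6983, so
t_c = ln(5.329 × 0.6983) / 1.251 = 1.314 / 1.251 = 1.050 d.
D_c = (k_d/k_2) L₀ e^(−k_d t_c) = (0.289/1.54) × 23.1 × e^(−0.289×1.050) = 0.1877 × 23.1 × 0.7382 = 3.200 mg/L.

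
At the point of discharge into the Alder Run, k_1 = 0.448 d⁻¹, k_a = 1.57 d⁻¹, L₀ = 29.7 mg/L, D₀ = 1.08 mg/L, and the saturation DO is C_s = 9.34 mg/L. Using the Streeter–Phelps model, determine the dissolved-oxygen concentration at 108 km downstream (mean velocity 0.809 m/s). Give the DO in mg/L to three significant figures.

DO ≈ 4.36 mg/L

Travel time t = x/v = 108 km / (0.809 m/s) = 108000 m / 0.809 m/s = 133500 s = 1.545 d.
k_1 L₀/(k_a−k_1) = 0.448×29.7/(1.57−0.448) = 13.31/1.122 = 11.86 mg/L.
e^(−k_1 t) = e^(−0.448×1.545) = 0.5005; e^(−k_a t) = e^(−1.57×1.545) = 0.08840.
D = 11.86 × (0.5005 − 0.08840) + 1.08 × 0.08840 = 4.887 + 0.09548 = 4.982 mg/L.
DO = C_s − D = 9.34 − 4.982 = 4.358 mg/L.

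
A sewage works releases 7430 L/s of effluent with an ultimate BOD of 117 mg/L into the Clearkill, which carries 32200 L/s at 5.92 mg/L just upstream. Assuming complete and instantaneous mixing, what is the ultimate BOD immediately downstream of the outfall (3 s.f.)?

Flow-weighted mixing: C = (Q_r C_r + Q_w C_w)/(Q_r + Q_w)
= (32200×5.92 + 7430×117)/(32200 + 7430) = 1.060×10^6/39630 = 26.75 mg/L.

26.7 mg/L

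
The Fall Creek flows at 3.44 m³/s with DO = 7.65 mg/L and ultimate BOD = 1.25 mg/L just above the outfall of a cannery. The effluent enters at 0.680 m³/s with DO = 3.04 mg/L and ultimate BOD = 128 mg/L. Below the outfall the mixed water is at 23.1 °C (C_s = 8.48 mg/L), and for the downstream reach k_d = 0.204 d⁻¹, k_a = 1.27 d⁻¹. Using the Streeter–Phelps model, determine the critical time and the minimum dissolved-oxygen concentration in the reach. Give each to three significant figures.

Mixed DO = (3.44×7.65 + 0.680×3.04)/(3.44+0.680) = 28.38/4.120 = 6.889 mg/L.
Mixed L₀ = (3.44×1.25 + 0.680×128)/(4.120) = 91.34/4.120 = 22.17 mg/L.
Initial deficit D₀ = C_s − DO₀ = 8.48 − 6.889 = 1.591 mg/L.
t_c = (1/1.066) ln[(1.27/0.204)(1 − 1.591×1.066/(0.204×22.17))] = 0.9381 × ln(3.891) = 1.275 d.
D_c = (0.204/1.27) × 22.17 × e^(−0.204×1.275) = 0.1606 × 22.17 × 0.7710 = 2.746 mg/L.
Minimum DO = 8.48 − 2.746 = 5.734 mg/L.

t_c ≈ 1.27 d; minimum DO ≈ 5.73 mg/L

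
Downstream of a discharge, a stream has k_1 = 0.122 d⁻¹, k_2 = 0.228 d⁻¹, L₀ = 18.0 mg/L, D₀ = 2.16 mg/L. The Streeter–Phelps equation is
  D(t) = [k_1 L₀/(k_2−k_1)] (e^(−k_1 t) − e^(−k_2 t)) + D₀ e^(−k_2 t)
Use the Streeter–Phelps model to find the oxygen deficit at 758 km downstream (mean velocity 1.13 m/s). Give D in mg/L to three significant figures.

Travel time t = x/v = 758 km / (1.13 m/s) = 758000 m / 1.13 m/s = 670800 s = 7.764 d.
k_1 L₀/(k_2−k_1) = 0.122×18.0/(0.228−0.122) = 2.196/0.1060 = 20.72 mg/L.
e^(−k_1 t) = e^(−0.122×7.764) = 0.3878; e^(−k_2 t) = e^(−0.228×7.764) = 0.1703.
D = 20.72 × (0.3878 − 0.1703) + 2.16 × 0.1703 = 4.506 + 0.3679 = 4.874 mg/L.

D ≈ 4.87 mg/L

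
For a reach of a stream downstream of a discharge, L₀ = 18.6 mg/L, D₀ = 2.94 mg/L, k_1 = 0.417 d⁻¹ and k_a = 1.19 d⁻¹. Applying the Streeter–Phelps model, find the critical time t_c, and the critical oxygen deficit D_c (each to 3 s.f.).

t_c ≈ 0.908 d; D_c ≈ 4.46 mg/L

At the critical point dD/dt = 0, so k_1 L₀ e^(−k_1 t) = k_a D. Substituting D(t) from the Streeter–Phelps equation and solving for t gives
t_c = ln[(k_a/k_1)(1 − D₀(k_a−k_1)/(k_1 L₀))] / (k_a−k_1).
Here k_a−k_1 = 0.7730 d⁻¹ and 1 − D₀(k_a−k_1)/(k_1 L₀) = 1 − 2.94×0.7730/(0.417×18.6) = 0.7070, so
t_c = ln(2.854 × 0.7070) / 0.7730 = 0.7019 / 0.7730 = 0.9080 d.
D_c = (k_1/k_a) L₀ e^(−k_1 t_c) = (0.417/1.19) × 18.6 × e^(−0.417×0.9080) = 0.3504 × 18.6 × 0.6848 = 4.463 mg/L.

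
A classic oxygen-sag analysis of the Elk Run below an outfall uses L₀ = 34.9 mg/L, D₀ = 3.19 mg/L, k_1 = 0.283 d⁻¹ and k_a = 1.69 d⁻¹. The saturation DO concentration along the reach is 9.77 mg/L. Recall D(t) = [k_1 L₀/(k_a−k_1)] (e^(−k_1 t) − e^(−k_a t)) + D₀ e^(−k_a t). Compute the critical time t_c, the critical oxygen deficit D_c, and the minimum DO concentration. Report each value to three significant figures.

With k_a/k_1 = 5.972 and 1 − D₀(k_a−k_1)/(k_1 L₀) = 0.5456,
t_c = ln(5.972 × 0.5456) / (1.69 − 0.283) = ln(3.258) / 1.407 = 1.181/1.407 = 0.8394 d.
L(t_c) = L₀ e^(−k_1 t_c) = 34.9 × 0.7885 = 27.52 mg/L, and at the critical point k_a D_c = k_1 L, so D_c = (0.283/1.69) × 27.52 = 4.608 mg/L.
Minimum DO = C_s − D_c = 9.77 − 4.608 = 5.162 mg/L.

t_c ≈ 0.839 d; D_c ≈ 4.61 mg/L; min DO ≈ 5.16 mg/L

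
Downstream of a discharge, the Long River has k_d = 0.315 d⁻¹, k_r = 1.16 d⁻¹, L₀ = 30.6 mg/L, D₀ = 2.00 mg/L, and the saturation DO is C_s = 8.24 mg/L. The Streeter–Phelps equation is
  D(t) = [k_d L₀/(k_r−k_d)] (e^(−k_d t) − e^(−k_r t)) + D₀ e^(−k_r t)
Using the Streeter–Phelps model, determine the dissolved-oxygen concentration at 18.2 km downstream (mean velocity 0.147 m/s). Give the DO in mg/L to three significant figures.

Travel time t = x/v = 18.2 km / (0.147 m/s) = 18200 m / 0.147 m/s = 123800 s = 1.433 d.
k_d L₀/(k_r−k_d) = 0.315×30.6/(1.16−0.315) = 9.639/0.8450 = 11.41 mg/L.
e^(−k_d t) = e^(−0.315×1.433) = 0.6367; e^(−k_r t) = e^(−1.16×1.433) = 0.1897.
D = 11.41 × (0.6367 − 0.1897) + 2.00 × 0.1897 = 5.099 + 0.3794 = 5.479 mg/L.
DO = C_s − D = 8.24 − 5.479 = 2.761 mg/L.

DO ≈ 2.76 mg/L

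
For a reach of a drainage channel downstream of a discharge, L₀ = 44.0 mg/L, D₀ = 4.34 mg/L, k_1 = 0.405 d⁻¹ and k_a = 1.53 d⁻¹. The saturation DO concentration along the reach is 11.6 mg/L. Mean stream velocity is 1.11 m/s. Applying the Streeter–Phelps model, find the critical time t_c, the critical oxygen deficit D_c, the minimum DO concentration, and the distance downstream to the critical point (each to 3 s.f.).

t_c ≈ 0.897 d; D_c ≈ 8.10 mg/L; min DO ≈ 3.50 mg/L; x_c ≈ 86.0 km

With k_a/k_1 = 3.778 and 1 − D₀(k_a−k_1)/(k_1 L₀) = 0.7260,
t_c = ln(3.778 × 0.7260) / (1.53 − 0.405) = ln(2.743) / 1.125 = 1.009/1.125 = 0.8968 d.
D_c = (k_1/k_a) L₀ e^(−k_1 t_c) = (0.405/1.53) × 44.0 × e^(−0.405×0.8968) = 0.2647 × 44.0 × 0.6954 = 8.100 mg/L.
Minimum DO = C_s − D_c = 11.6 − 8.100 = 3.500 mg/L.
x_c = v t_c = 1.11 m/s × 0.8968 d × 86400 s/d = 86010 m ≈ 86.0 km.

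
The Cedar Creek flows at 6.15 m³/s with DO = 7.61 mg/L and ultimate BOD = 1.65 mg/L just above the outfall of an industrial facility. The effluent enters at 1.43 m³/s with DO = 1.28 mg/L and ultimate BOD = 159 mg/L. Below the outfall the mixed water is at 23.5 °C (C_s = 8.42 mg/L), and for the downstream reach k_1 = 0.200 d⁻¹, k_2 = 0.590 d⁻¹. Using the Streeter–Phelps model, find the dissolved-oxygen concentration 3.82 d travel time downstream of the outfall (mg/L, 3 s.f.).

DO ≈ 2.41 mg/L

Mixed DO = (6.15×7.61 + 1.43×1.28)/(6.15+1.43) = 48.63/7.580 = 6.416 mg/L.
Mixed L₀ = (6.15×1.65 + 1.43×159)/(7.580) = 237.5/7.580 = 31.33 mg/L.
Initial deficit D₀ = C_s − DO₀ = 8.42 − 6.416 = 2.004 mg/L.
D(3.82) = [0.200×31.33/(0.590−0.200)](e^(−0.200×3.82) − e^(−0.590×3.82)) + 2.004 e^(−0.590×3.82)
= 16.07 × (0.4658 − 0.1050) + 2.004 × 0.1050 = 6.008 mg/L.
DO = 8.42 − 6.008 = 2.412 mg/L.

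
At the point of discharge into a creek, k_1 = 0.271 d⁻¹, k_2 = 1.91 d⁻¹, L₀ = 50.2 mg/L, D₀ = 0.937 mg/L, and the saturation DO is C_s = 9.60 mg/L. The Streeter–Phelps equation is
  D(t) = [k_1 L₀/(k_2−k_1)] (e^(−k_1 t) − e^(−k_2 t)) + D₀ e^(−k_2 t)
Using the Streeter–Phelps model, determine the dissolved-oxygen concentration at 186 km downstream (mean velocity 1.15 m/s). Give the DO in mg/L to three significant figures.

Travel time t = x/v = 186 km / (1.15 m/s) = 186000 m / 1.15 m/s = 161700 s = 1.872 d.
k_1 L₀/(k_2−k_1) = 0.271×50.2/(1.91−0.271) = 13.60/1.639 = 8.300 mg/L.
e^(−k_1 t) = e^(−0.271×1.872) = 0.6021; e^(−k_2 t) = e^(−1.91×1.872) = 0.02800.
D = 8.300 × (0.6021 − 0.02800) + 0.937 × 0.02800 = 4.765 + 0.02624 = 4.792 mg/L.
DO = C_s − D = 9.60 − 4.792 = 4.808 mg/L.

DO ≈ 4.81 mg/L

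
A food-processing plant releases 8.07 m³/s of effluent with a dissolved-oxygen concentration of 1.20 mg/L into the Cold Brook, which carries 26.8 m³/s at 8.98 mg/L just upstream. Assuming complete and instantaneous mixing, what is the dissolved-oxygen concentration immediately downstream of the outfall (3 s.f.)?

Flow-weighted mixing: C = (Q_r C_r + Q_w C_w)/(Q_r + Q_w)
= (26.8×8.98 + 8.07×1.20)/(26.8 + 8.07) = 250.3/34.87 = 7.179 mg/L.

7.18 mg/L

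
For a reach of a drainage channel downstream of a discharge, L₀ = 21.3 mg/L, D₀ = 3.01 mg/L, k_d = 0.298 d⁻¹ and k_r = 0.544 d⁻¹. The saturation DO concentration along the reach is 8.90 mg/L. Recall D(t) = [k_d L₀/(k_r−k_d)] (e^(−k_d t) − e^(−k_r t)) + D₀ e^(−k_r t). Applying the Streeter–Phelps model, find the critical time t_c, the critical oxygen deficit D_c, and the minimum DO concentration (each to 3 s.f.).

t_c = [1/(k_r−k_d)] ln[(k_r/k_d)(1 − D₀(k_r−k_d)/(k_d L₀))]
= [1/(0.544−0.298)] ln[(0.544/0.298)(1 − 3.01×0.2460/(0.298×21.3))]
= (1/0.2460) ln[1.826 × 0.8833] = 4.065 × ln(1.613) = 4.065 × 0.4778 = 1.942 d.
D_c = (k_d/k_r) L₀ e^(−k_d t_c) = (0.298/0.544) × 21.3 × e^(−0.298×1.942) = 0.5478 × 21.3 × 0.5606 = 6.541 mg/L.
Minimum DO = C_s − D_c = 8.90 − 6.541 = 2.359 mg/L.

t_c ≈ 1.94 d; D_c ≈ 6.54 mg/L; min DO ≈ 2.36 mg/L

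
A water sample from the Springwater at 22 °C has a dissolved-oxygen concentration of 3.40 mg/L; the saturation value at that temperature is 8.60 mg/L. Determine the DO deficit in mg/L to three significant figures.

D ≈ 5.20 mg/L

D = C_s − C = 8.60 − 3.40 = 5.20 mg/L.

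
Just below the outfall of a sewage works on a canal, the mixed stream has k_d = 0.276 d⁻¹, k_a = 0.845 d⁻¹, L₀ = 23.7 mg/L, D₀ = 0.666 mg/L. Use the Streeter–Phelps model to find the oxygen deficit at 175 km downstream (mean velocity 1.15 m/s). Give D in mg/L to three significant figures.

D ≈ 4.63 mg/L

Travel time t = x/v = 175 km / (1.15 m/s) = 175000 m / 1.15 m/s = 152200 s = 1.761 d.
k_d L₀/(k_a−k_d) = 0.276×23.7/(0.845−0.276) = 6.541/0.5690 = 11.50 mg/L.
e^(−k_d t) = e^(−0.276×1.761) = 0.6150; e^(−k_a t) = e^(−0.845×1.761) = 0.2258.
D = 11.50 × (0.6150 − 0.2258) + 0.666 × 0.2258 = 4.475 + 0.1504 = 4.625 mg/L.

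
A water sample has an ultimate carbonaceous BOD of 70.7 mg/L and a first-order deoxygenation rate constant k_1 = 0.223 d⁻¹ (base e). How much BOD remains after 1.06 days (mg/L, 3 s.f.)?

L_t = L₀ e^(−k_1 t) = 70.7 × e^(−0.223×1.06) = 70.7 × 0.7895 = 55.82 mg/L.

L ≈ 55.8 mg/L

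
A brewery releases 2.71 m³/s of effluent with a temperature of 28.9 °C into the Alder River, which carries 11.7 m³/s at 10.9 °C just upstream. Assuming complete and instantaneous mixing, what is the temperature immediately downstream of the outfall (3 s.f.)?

Flow-weighted mixing: C = (Q_r C_r + Q_w C_w)/(Q_r + Q_w)
= (11.7×10.9 + 2.71×28.9)/(11.7 + 2.71) = 205.8/14.41 = 14.29 °C.

14.3 °C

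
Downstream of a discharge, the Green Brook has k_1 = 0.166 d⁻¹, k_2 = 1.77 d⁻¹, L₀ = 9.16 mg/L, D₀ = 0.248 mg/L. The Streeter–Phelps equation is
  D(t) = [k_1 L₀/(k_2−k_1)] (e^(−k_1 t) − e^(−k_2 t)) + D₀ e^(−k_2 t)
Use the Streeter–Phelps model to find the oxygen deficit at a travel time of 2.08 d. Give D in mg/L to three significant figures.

D ≈ 0.654 mg/L

k_1 L₀/(k_2−k_1) = 0.166×9.16/(1.77−0.166) = 1.521/1.604 = 0.9480 mg/L.
e^(−k_1 t) = e^(−0.166×2.080) = 0.7080; e^(−k_2 t) = e^(−1.77×2.080) = 0.02518.
D = 0.9480 × (0.7080 − 0.02518) + 0.248 × 0.02518 = 0.6473 + 0.006245 = 0.6536 mg/L.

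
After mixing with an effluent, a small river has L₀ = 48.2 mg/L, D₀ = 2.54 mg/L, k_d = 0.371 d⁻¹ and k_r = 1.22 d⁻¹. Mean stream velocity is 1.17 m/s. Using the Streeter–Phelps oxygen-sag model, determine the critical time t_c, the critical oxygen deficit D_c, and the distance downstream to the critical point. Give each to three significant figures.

t_c ≈ 1.25 d; D_c ≈ 9.22 mg/L; x_c ≈ 126 km

At the critical point dD/dt = 0, so k_d L₀ e^(−k_d t) = k_r D. Substituting D(t) from the Streeter–Phelps equation and solving for t gives
t_c = ln[(k_r/k_d)(1 − D₀(k_r−k_d)/(k_d L₀))] / (k_r−k_d).
Here k_r−k_d = 0.8490 d⁻¹ and 1 − D₀(k_r−k_d)/(k_d L₀) = 1 − 2.54×0.8490/(0.371×48.2) = 0.8794, so
t_c = ln(3.288 × 0.8794) / 0.8490 = 1.062 / 0.8490 = 1.251 d.
D_c = (k_d/k_r) L₀ e^(−k_d t_c) = (0.371/1.22) × 48.2 × e^(−0.371×1.251) = 0.3041 × 48.2 × 0.6287 = 9.216 mg/L.
x_c = v t_c = 1.17 m/s × 1.251 d × 86400 s/d = 126400 m ≈ 126 km.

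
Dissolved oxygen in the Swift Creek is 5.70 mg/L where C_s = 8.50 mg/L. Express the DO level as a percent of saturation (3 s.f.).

% saturation = C/C_s × 100 = 5.70/8.50 × 100 = 67.1 %.

67.1 % saturation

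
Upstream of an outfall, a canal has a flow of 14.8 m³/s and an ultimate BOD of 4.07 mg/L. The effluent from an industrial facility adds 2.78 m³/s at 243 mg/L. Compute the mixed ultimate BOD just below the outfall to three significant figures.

41.9 mg/L

Flow-weighted mixing: C = (Q_r C_r + Q_w C_w)/(Q_r + Q_w)
= (14.8×4.07 + 2.78×243)/(14.8 + 2.78) = 735.8/17.58 = 41.85 mg/L.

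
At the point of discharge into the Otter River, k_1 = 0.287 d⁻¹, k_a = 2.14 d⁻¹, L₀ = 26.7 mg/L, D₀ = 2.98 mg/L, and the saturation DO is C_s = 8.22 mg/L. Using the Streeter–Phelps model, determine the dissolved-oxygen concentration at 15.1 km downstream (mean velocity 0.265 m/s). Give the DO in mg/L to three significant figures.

Travel time t = x/v = 15.1 km / (0.265 m/s) = 15100 m / 0.265 m/s = 56980 s = 0.6595 d.
k_1 L₀/(k_a−k_1) = 0.287×26.7/(2.14−0.287) = 7.663/1.853 = 4.135 mg/L.
e^(−k_1 t) = e^(−0.287×0.6595) = 0.8276; e^(−k_a t) = e^(−2.14×0.6595) = 0.2438.
D = 4.135 × (0.8276 − 0.2438) + 2.98 × 0.2438 = 2.414 + 0.7266 = 3.141 mg/L.
DO = C_s − D = 8.22 − 3.141 = 5.079 mg/L.

DO ≈ 5.08 mg/L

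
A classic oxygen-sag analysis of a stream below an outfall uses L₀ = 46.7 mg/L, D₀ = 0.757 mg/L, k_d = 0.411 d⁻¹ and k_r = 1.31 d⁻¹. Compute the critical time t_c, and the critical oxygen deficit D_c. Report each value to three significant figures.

t_c ≈ 1.25 d; D_c ≈ 8.77 mg/L

With k_r/k_d = 3.187 and 1 − D₀(k_r−k_d)/(k_d L₀) = 0.9645,
t_c = ln(3.187 × 0.9645) / (1.31 − 0.411) = ln(3.074) / 0.8990 = 1.123/0.8990 = 1.249 d.
L(t_c) = L₀ e^(−k_d t_c) = 46.7 × 0.5984 = 27.95 mg/L, and at the critical point k_r D_c = k_d L, so D_c = (0.411/1.31) × 27.95 = 8.768 mg/L.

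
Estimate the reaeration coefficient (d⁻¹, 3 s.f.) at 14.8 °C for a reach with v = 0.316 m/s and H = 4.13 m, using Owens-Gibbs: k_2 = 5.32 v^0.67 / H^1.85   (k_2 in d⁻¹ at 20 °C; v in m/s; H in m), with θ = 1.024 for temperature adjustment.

k_2(20) = 5.32 × 0.316^0.67 / 4.13^1.85 = 5.32 × 0.4622 / 13.79 = 0.1783 d⁻¹.
k_2(14.8) = 0.1783 × 1.024^(14.8−20) = 0.1783 × 0.8840 = 0.1576 d⁻¹.

k_2 ≈ 0.158 d⁻¹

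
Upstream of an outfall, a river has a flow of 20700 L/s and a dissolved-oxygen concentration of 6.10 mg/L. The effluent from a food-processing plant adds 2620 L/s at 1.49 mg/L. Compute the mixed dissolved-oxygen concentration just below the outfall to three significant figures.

Flow-weighted mixing: C = (Q_r C_r + Q_w C_w)/(Q_r + Q_w)
= (20700×6.10 + 2620×1.49)/(20700 + 2620) = 130200/23320 = 5.582 mg/L.

5.58 mg/L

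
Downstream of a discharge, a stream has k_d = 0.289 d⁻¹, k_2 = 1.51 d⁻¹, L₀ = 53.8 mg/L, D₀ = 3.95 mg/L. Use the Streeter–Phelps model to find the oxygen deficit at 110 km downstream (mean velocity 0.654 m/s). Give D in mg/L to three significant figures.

D ≈ 6.79 mg/L

Travel time t = x/v = 110 km / (0.654 m/s) = 110000 m / 0.654 m/s = 168200 s = 1.947 d.
k_d L₀/(k_2−k_d) = 0.289×53.8/(1.51−0.289) = 15.55/1.221 = 12.73 mg/L.
e^(−k_d t) = e^(−0.289×1.947) = 0.5697; e^(−k_2 t) = e^(−1.51×1.947) = 0.05289.
D = 12.73 × (0.5697 − 0.05289) + 3.95 × 0.05289 = 6.581 + 0.2089 = 6.790 mg/L.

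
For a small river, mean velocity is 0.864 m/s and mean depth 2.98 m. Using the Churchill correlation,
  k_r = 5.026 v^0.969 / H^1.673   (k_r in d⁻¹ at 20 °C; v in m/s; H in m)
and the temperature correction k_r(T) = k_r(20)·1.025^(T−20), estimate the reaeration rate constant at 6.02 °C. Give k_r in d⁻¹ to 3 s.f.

k_r ≈ 0.497 d⁻¹

k_r(20) = 5.026 × 0.864^0.969 / 2.98^1.673 = 5.026 × 0.8679 / 6.214 = 0.7020 d⁻¹.
k_r(6.02) = 0.7020 × 1.025^(6.02−20) = 0.7020 × 0.7081 = 0.4971 d⁻¹.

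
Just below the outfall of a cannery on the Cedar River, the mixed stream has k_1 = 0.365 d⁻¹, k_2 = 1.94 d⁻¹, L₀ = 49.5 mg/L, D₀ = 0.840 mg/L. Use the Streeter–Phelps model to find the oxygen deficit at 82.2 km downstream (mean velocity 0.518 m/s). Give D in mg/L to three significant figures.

D ≈ 5.57 mg/L

Travel time t = x/v = 82.2 km / (0.518 m/s) = 82200 m / 0.518 m/s = 158700 s = 1.837 d.
k_1 L₀/(k_2−k_1) = 0.365×49.5/(1.94−0.365) = 18.07/1.575 = 11.47 mg/L.
e^(−k_1 t) = e^(−0.365×1.837) = 0.5115; e^(−k_2 t) = e^(−1.94×1.837) = 0.02835.
D = 11.47 × (0.5115 − 0.02835) + 0.840 × 0.02835 = 5.543 + 0.02381 = 5.566 mg/L.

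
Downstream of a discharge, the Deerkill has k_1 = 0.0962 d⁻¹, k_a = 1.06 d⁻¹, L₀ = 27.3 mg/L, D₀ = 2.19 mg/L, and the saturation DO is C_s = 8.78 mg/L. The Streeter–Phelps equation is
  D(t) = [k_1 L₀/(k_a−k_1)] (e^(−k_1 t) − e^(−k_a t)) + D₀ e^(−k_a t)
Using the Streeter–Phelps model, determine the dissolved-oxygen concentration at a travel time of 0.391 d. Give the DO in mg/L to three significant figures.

k_1 L₀/(k_a−k_1) = 0.0962×27.3/(1.06−0.0962) = 2.626/0.9638 = 2.725 mg/L.
e^(−k_1 t) = e^(−0.0962×0.3910) = 0.9631; e^(−k_a t) = e^(−1.06×0.3910) = 0.6607.
D = 2.725 × (0.9631 − 0.6607) + 2.19 × 0.6607 = 0.8240 + 1.447 = 2.271 mg/L.
DO = C_s − D = 8.78 − 2.271 = 6.509 mg/L.

DO ≈ 6.51 mg/L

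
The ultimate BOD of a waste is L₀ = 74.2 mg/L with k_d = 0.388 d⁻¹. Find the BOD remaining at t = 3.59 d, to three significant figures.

L ≈ 18.4 mg/L

L_t = L₀ e^(−k_d t) = 74.2 × e^(−0.388×3.59) = 74.2 × 0.2483 = 18.43 mg/L.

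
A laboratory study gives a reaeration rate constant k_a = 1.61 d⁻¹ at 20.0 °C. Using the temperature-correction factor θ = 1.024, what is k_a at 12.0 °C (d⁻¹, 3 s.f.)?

k_a ≈ 1.33 d⁻¹

k_a(T₂) = k_a(T₁) · θ^(T₂−T₁) = 1.61 × 1.024^(12.0−20.0)
= 1.61 × 1.024^-8.00 = 1.61 × 0.8272 = 1.332 d⁻¹.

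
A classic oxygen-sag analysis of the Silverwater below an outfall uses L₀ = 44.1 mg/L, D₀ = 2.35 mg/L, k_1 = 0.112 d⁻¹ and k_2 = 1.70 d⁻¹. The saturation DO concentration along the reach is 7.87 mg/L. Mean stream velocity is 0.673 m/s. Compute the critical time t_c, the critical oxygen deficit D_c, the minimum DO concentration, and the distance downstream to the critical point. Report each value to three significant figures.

t_c ≈ 0.826 d; D_c ≈ 2.65 mg/L; min DO ≈ 5.22 mg/L; x_c ≈ 48.0 km

At the critical point dD/dt = 0, so k_1 L₀ e^(−k_1 t) = k_2 D. Substituting D(t) from the Streeter–Phelps equation and solving for t gives
t_c = ln[(k_2/k_1)(1 − D₀(k_2−k_1)/(k_1 L₀))] / (k_2−k_1).
Here k_2−k_1 = 1.588 d⁻¹ and 1 − D₀(k_2−k_1)/(k_1 L₀) = 1 − 2.35×1.588/(0.112×44.1) = 0.2445, so
t_c = ln(15.18 × 0.2445) / 1.588 = 1.311 / 1.588 = 0.8257 d.
L(t_c) = L₀ e^(−k_1 t_c) = 44.1 × 0.9117 = 40.20 mg/L, and at the critical point k_2 D_c = k_1 L, so D_c = (0.112/1.70) × 40.20 = 2.649 mg/L.
Minimum DO = C_s − D_c = 7.87 − 2.649 = 5.221 mg/L.
x_c = v t_c = 0.673 m/s × 0.8257 d × 86400 s/d = 48010 m ≈ 48.0 km.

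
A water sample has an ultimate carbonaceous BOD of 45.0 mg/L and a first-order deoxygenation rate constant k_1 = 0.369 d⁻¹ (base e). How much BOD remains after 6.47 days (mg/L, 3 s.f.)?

L_t = L₀ e^(−k_1 t) = 45.0 × e^(−0.369×6.47) = 45.0 × 0.09187 = 4.134 mg/L.

L ≈ 4.13 mg/L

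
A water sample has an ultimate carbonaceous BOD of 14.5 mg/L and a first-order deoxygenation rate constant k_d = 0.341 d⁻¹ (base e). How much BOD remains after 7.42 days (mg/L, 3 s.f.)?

L ≈ 1.15 mg/L

L_t = L₀ e^(−k_d t) = 14.5 × e^(−0.341×7.42) = 14.5 × 0.07964 = 1.155 mg/L.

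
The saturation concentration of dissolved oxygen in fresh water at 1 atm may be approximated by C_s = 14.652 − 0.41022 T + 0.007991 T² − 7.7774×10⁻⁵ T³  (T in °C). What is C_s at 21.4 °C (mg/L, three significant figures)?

C_s ≈ 8.77 mg/L

C_s = 14.652 − 0.41022×21.4 + 0.007991×21.4² − 7.7774×10⁻⁵×21.4³ = 8.771 mg/L.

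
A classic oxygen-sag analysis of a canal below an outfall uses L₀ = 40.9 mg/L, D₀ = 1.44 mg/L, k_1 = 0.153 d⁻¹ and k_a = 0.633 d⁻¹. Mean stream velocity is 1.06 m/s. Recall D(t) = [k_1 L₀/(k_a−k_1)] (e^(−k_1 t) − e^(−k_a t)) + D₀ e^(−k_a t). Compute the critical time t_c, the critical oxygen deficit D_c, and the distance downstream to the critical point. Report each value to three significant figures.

At the critical point dD/dt = 0, so k_1 L₀ e^(−k_1 t) = k_a D. Substituting D(t) from the Streeter–Phelps equation and solving for t gives
t_c = ln[(k_a/k_1)(1 − D₀(k_a−k_1)/(k_1 L₀))] / (k_a−k_1).
Here k_a−k_1 = 0.4800 d⁻¹ and 1 − D₀(k_a−k_1)/(k_1 L₀) = 1 − 1.44×0.4800/(0.153×40.9) = 0.8895, so
t_c = ln(4.137 × 0.8895) / 0.4800 = 1.303 / 0.4800 = 2.715 d.
D_c = (k_1/k_a) L₀ e^(−k_1 t_c) = (0.153/0.633) × 40.9 × e^(−0.153×2.715) = 0.2417 × 40.9 × 0.6601 = 6.526 mg/L.
x_c = v t_c = 1.06 m/s × 2.715 d × 86400 s/d = 248600 m ≈ 249 km.

t_c ≈ 2.71 d; D_c ≈ 6.53 mg/L; x_c ≈ 249 km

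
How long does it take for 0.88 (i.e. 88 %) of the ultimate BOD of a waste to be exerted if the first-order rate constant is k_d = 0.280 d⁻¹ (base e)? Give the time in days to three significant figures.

t ≈ 7.57 d

y/L₀ = 1 − e^(−k_d t) = 0.88 ⇒ e^(−k_d t) = 0.120
t = −ln(0.120) / 0.280 = 2.120 / 0.280 = 7.572 d.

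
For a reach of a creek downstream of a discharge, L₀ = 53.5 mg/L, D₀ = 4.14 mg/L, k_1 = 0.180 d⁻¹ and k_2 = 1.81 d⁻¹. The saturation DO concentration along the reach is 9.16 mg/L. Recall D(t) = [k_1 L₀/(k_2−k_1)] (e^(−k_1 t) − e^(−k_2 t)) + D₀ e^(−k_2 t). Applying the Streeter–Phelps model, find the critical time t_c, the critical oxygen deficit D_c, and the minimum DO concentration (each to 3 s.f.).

With k_2/k_1 = 10.06 and 1 − D₀(k_2−k_1)/(k_1 L₀) = 0.2993,
t_c = ln(10.06 × 0.2993) / (1.81 − 0.180) = ln(3.009) / 1.630 = 1.102/1.630 = 0.6759 d.
L(t_c) = L₀ e^(−k_1 t_c) = 53.5 × 0.8855 = 47.37 mg/L, and at the critical point k_2 D_c = k_1 L, so D_c = (0.180/1.81) × 47.37 = 4.711 mg/L.
Minimum DO = C_s − D_c = 9.16 − 4.711 = 4.449 mg/L.

t_c ≈ 0.676 d; D_c ≈ 4.71 mg/L; min DO ≈ 4.45 mg/L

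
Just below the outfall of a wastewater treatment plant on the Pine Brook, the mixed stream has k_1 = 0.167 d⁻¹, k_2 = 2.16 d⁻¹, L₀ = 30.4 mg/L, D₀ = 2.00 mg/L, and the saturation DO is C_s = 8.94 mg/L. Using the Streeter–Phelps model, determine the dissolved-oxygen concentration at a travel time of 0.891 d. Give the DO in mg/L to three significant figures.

DO ≈ 6.82 mg/L

k_1 L₀/(k_2−k_1) = 0.167×30.4/(2.16−0.167) = 5.077/1.993 = 2.547 mg/L.
e^(−k_1 t) = e^(−0.167×0.8910) = 0.8617; e^(−k_2 t) = e^(−2.16×0.8910) = 0.1459.
D = 2.547 × (0.8617 − 0.1459) + 2.00 × 0.1459 = 1.823 + 0.2919 = 2.115 mg/L.
DO = C_s − D = 8.94 − 2.115 = 6.825 mg/L.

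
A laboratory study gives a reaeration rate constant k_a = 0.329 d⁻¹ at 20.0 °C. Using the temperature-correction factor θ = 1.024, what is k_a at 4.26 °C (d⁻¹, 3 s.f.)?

k_a ≈ 0.227 d⁻¹

k_a(T₂) = k_a(T₁) · θ^(T₂−T₁) = 0.329 × 1.024^(4.26−20.0)
= 0.329 × 1.024^-15.7 = 0.329 × 0.6885 = 0.2265 d⁻¹.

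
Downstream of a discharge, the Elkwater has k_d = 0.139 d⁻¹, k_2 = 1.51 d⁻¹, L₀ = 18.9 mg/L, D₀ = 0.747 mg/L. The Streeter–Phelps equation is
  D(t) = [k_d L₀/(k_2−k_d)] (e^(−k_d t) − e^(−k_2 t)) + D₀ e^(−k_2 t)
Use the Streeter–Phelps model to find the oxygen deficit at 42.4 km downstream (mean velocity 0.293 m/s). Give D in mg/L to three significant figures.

Travel time t = x/v = 42.4 km / (0.293 m/s) = 42400 m / 0.293 m/s = 144700 s = 1.675 d.
k_d L₀/(k_2−k_d) = 0.139×18.9/(1.51−0.139) = 2.627/1.371 = 1.916 mg/L.
e^(−k_d t) = e^(−0.139×1.675) = 0.7923; e^(−k_2 t) = e^(−1.51×1.675) = 0.07973.
D = 1.916 × (0.7923 − 0.07973) + 0.747 × 0.07973 = 1.365 + 0.05956 = 1.425 mg/L.

D ≈ 1.42 mg/L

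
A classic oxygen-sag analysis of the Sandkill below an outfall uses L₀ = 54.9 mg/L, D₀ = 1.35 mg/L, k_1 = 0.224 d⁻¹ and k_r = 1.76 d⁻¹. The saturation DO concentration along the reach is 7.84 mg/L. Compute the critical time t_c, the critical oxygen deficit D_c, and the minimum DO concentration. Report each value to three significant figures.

t_c = [1/(k_r−k_1)] ln[(k_r/k_1)(1 − D₀(k_r−k_1)/(k_1 L₀))]
= [1/(1.76−0.224)] ln[(1.76/0.224)(1 − 1.35×1.536/(0.224×54.9))]
= (1/1.536) ln[7.857 × 0.8314] = 0.6510 × ln(6.532) = 0.6510 × 1.877 = 1.222 d.
L(t_c) = L₀ e^(−k_1 t_c) = 54.9 × 0.7606 = 41.76 mg/L, and at the critical point k_r D_c = k_1 L, so D_c = (0.224/1.76) × 41.76 = 5.314 mg/L.
Minimum DO = C_s − D_c = 7.84 − 5.314 = 2.526 mg/L.

t_c ≈ 1.22 d; D_c ≈ 5.31 mg/L; min DO ≈ 2.53 mg/L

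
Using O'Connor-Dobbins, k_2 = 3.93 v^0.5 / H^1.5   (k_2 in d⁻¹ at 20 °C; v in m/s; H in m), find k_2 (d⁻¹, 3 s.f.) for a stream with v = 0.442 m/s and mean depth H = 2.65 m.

k_2 = 3.93 × 0.442^0.5 / 2.65^1.5 = 3.93 × 0.6648 / 4.314 = 0.6057 d⁻¹.

k_2 ≈ 0.606 d⁻¹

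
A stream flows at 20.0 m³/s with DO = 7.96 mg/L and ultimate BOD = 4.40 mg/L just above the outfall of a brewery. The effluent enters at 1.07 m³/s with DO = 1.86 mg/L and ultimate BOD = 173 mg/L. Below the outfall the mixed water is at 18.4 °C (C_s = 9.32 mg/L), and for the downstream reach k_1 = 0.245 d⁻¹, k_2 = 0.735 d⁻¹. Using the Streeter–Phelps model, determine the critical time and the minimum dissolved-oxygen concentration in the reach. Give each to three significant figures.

t_c ≈ 1.63 d; minimum DO ≈ 6.42 mg/L

Mixed DO = (20.0×7.96 + 1.07×1.86)/(20.0+1.07) = 161.2/21.07 = 7.650 mg/L.
Mixed L₀ = (20.0×4.40 + 1.07×173)/(21.07) = 273.1/21.07 = 12.96 mg/L.
Initial deficit D₀ = C_s − DO₀ = 9.32 − 7.650 = 1.670 mg/L.
t_c = (1/0.4900) ln[(0.735/0.245)(1 − 1.670×0.4900/(0.245×12.96))] = 2.041 × ln(2.227) = 1.634 d.
D_c = (0.245/0.735) × 12.96 × e^(−0.245×1.634) = 0.3333 × 12.96 × 0.6701 = 2.895 mg/L.
Minimum DO = 9.32 − 2.895 = 6.425 mg/L.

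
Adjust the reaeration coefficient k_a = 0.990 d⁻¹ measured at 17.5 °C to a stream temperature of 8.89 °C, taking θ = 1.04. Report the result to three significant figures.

k_a(T₂) = k_a(T₁) · θ^(T₂−T₁) = 0.990 × 1.04^(8.89−17.5)
= 0.990 × 1.04^-8.61 = 0.990 × 0.7134 = 0.7063 d⁻¹.

k_a ≈ 0.706 d⁻¹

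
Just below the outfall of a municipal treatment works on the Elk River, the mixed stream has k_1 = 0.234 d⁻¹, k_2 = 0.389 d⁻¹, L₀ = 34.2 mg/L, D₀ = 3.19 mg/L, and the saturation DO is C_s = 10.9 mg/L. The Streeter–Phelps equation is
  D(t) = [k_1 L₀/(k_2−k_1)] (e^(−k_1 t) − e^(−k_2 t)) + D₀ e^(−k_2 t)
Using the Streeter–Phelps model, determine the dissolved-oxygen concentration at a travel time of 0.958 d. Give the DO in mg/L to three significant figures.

DO ≈ 3.01 mg/L

k_1 L₀/(k_2−k_1) = 0.234×34.2/(0.389−0.234) = 8.003/0.1550 = 51.63 mg/L.
e^(−k_1 t) = e^(−0.234×0.9580) = 0.7992; e^(−k_2 t) = e^(−0.389×0.9580) = 0.6889.
D = 51.63 × (0.7992 − 0.6889) + 3.19 × 0.6889 = 5.694 + 2.198 = 7.891 mg/L.
DO = C_s − D = 10.9 − 7.891 = 3.009 mg/L.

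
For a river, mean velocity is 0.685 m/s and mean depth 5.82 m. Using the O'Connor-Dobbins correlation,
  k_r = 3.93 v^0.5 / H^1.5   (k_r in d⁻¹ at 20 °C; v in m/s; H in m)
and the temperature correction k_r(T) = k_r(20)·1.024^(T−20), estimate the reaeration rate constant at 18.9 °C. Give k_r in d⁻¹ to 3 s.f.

k_r ≈ 0.226 d⁻¹

k_r(20) = 3.93 × 0.685^0.5 / 5.82^1.5 = 3.93 × 0.8276 / 14.04 = 0.2317 d⁻¹.
k_r(18.9) = 0.2317 × 1.024^(18.9−20) = 0.2317 × 0.9742 = 0.2257 d⁻¹.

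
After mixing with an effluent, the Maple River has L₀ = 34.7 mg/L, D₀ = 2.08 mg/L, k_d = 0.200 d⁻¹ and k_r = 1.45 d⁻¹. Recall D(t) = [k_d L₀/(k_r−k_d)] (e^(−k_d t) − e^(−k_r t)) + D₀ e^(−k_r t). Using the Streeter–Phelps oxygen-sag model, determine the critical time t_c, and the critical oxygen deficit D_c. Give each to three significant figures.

t_c ≈ 1.21 d; D_c ≈ 3.76 mg/L

At the critical point dD/dt = 0, so k_d L₀ e^(−k_d t) = k_r D. Substituting D(t) from the Streeter–Phelps equation and solving for t gives
t_c = ln[(k_r/k_d)(1 − D₀(k_r−k_d)/(k_d L₀))] / (k_r−k_d).
Here k_r−k_d = 1.250 d⁻¹ and 1 − D₀(k_r−k_d)/(k_d L₀) = 1 − 2.08×1.250/(0.200×34.7) = 0.6254, so
t_c = ln(7.250 × 0.6254) / 1.250 = 1.512 / 1.250 = 1.209 d.
D_c = (k_d/k_r) L₀ e^(−k_d t_c) = (0.200/1.45) × 34.7 × e^(−0.200×1.209) = 0.1379 × 34.7 × 0.7852 = 3.758 mg/L.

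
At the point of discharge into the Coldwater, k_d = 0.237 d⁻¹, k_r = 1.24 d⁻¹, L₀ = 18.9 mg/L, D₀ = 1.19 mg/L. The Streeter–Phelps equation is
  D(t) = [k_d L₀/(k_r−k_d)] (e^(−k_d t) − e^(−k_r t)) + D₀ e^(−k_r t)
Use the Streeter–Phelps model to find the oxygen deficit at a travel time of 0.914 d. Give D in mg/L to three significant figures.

k_d L₀/(k_r−k_d) = 0.237×18.9/(1.24−0.237) = 4.479/1.003 = 4.466 mg/L.
e^(−k_d t) = e^(−0.237×0.9140) = 0.8052; e^(−k_r t) = e^(−1.24×0.9140) = 0.3219.
D = 4.466 × (0.8052 − 0.3219) + 1.19 × 0.3219 = 2.158 + 0.3831 = 2.541 mg/L.

D ≈ 2.54 mg/L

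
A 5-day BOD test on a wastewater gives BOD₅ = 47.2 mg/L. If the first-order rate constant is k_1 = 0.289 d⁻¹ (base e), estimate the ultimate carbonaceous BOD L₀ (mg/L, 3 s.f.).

L₀ ≈ 61.8 mg/L

BOD₅ = L₀(1 − e^(−5k_1)) ⇒ L₀ = BOD₅ / (1 − e^(−5×0.289))
= 47.2 / (1 − 0.2357) = 47.2 / 0.7643 = 61.76 mg/L.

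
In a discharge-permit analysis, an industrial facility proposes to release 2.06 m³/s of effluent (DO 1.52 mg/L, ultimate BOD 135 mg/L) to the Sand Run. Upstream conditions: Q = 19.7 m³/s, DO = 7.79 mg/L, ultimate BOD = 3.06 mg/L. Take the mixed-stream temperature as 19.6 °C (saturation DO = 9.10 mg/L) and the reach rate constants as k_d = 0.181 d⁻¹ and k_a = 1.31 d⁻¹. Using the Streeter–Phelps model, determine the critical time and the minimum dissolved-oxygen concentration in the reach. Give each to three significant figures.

t_c ≈ 0.476 d; minimum DO ≈ 7.13 mg/L

Mixed DO = (19.7×7.79 + 2.06×1.52)/(19.7+2.06) = 156.6/21.76 = 7.196 mg/L.
Mixed L₀ = (19.7×3.06 + 2.06×135)/(21.76) = 338.4/21.76 = 15.55 mg/L.
Initial deficit D₀ = C_s − DO₀ = 9.10 − 7.196 = 1.904 mg/L.
t_c = (1/1.129) ln[(1.31/0.181)(1 − 1.904×1.129/(0.181×15.55))] = 0.8857 × ln(1.711) = 0.4759 d.
D_c = (0.181/1.31) × 15.55 × e^(−0.181×0.4759) = 0.1382 × 15.55 × 0.9175 = 1.971 mg/L.
Minimum DO = 9.10 − 1.971 = 7.129 mg/L.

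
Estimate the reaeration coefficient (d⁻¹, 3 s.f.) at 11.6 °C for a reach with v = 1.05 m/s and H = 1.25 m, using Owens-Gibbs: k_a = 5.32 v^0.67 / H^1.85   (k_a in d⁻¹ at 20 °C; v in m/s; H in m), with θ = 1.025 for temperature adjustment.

k_a ≈ 2.96 d⁻¹

k_a(20) = 5.32 × 1.05^0.67 / 1.25^1.85 = 5.32 × 1.033 / 1.511 = 3.638 d⁻¹.
k_a(11.6) = 3.638 × 1.025^(11.6−20) = 3.638 × 0.8127 = 2.956 d⁻¹.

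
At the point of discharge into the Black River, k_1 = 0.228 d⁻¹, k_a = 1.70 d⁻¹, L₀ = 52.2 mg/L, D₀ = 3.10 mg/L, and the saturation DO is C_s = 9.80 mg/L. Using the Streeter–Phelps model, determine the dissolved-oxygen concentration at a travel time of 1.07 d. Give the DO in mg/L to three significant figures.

DO ≈ 4.27 mg/L

k_1 L₀/(k_a−k_1) = 0.228×52.2/(1.70−0.228) = 11.90/1.472 = 8.085 mg/L.
e^(−k_1 t) = e^(−0.228×1.070) = 0.7835; e^(−k_a t) = e^(−1.70×1.070) = 0.1622.
D = 8.085 × (0.7835 − 0.1622) + 3.10 × 0.1622 = 5.024 + 0.5028 = 5.526 mg/L.
DO = C_s − D = 9.80 − 5.526 = 4.274 mg/L.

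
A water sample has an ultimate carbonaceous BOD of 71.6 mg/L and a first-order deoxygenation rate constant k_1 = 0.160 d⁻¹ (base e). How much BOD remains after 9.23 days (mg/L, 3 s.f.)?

L ≈ 16.4 mg/L

L_t = L₀ e^(−k_1 t) = 71.6 × e^(−0.160×9.23) = 71.6 × 0.2284 = 16.35 mg/L.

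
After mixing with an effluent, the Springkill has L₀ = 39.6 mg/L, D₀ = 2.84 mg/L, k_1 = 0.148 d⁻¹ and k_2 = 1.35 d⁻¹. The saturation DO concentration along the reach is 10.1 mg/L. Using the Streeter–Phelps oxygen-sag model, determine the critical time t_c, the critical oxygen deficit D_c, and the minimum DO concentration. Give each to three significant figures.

t_c = [1/(k_2−k_1)] ln[(k_2/k_1)(1 − D₀(k_2−k_1)/(k_1 L₀))]
= [1/(1.35−0.148)] ln[(1.35/0.148)(1 − 2.84×1.202/(0.148×39.6))]
= (1/1.202) ln[9.122 × 0.4175] = 0.8319 × ln(3.809) = 0.8319 × 1.337 = 1.113 d.
D_c = (k_1/k_2) L₀ e^(−k_1 t_c) = (0.148/1.35) × 39.6 × e^(−0.148×1.113) = 0.1096 × 39.6 × 0.8482 = 3.682 mg/L.
Minimum DO = C_s − D_c = 10.1 − 3.682 = 6.418 mg/L.

t_c ≈ 1.11 d; D_c ≈ 3.68 mg/L; min DO ≈ 6.42 mg/L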